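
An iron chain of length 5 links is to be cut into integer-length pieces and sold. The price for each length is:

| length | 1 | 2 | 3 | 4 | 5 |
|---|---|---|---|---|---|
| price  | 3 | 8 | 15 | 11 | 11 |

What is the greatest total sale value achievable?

23

Consider every possible first cut. v[k] is the best of p[i]+v[k−i] over all sellable i≤k.
v[1] = 3
v[2] = 8
v[3] = 15
v[4] = 18  (first piece 1, then v[3]=15)
v[5] = 23  (first piece 2, then v[3]=15)
One optimal cutting: 3 + 2 → $15 + $8 = $23.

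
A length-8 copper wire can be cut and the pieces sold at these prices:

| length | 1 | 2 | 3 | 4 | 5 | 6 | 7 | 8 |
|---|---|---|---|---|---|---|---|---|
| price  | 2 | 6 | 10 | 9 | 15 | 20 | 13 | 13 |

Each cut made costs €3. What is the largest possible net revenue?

23

Build net[k] bottom-up: net[k] = max over allowed piece i of (p[i] + net[k−i]) − 3 per cut.
net[1] = 2
net[2] = 6
net[3] = 10
net[4] = 9  (first piece 1, then net[3]=10)
net[5] = 15
net[6] = 20
net[7] = 19  (first piece 1, then net[6]=20)
net[8] = 23  (first piece 2, then net[6]=20)
One optimal plan: pieces 6 + 2 (1 cut) → €26 − €3 = €23.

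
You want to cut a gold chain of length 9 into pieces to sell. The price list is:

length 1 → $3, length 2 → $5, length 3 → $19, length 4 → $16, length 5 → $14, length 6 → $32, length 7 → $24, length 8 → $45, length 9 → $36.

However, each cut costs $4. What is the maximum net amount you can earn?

49

Let net[k] be the best obtainable value from length k. For each k, try every first piece i and keep the best of price[i] + net[k−i] minus the 4 cut fee when i<k.
net[1] = 3
net[2] = 5
net[3] = 19
net[4] = 18  (first piece 1, then net[3]=19)
net[5] = 20  (first piece 2, then net[3]=19)
net[6] = 34  (first piece 3, then net[3]=19)
net[7] = 33  (first piece 1, then net[6]=34)
net[8] = 45
net[9] = 49  (first piece 3, then net[6]=34)
One optimal plan: pieces 3 + 3 + 3 (2 cuts) → $57 − $8 = $49.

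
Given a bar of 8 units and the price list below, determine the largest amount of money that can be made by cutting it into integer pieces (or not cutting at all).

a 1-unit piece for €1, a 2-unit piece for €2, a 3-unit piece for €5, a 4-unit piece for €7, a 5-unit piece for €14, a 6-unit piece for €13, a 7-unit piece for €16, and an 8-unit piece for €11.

Build r[k] bottom-up: r[k] = max over allowed piece i of (p[i] + r[k−i]).
r[1] = 1
r[2] = max(1+1, 2+0) = 2
r[3] = max(1+2, 2+1, 5+0) = 5
r[4] = max(1+5, 2+2, 5+1, 7+0) = 7
r[5] = max(1+7, 2+5, 5+2, 7+1, 14+0) = 14
r[6] = max(1+14, 2+7, 5+5, 7+2, 14+1, 13+0) = 15
r[7] = max(1+15, 2+14, 5+7, …, 13+1, 16+0) = 16
r[8] = max(1+16, 2+15, 5+14, …, 16+1, 11+0) = 19
One optimal cutting: 5 + 3 → €14 + €5 = €19.

19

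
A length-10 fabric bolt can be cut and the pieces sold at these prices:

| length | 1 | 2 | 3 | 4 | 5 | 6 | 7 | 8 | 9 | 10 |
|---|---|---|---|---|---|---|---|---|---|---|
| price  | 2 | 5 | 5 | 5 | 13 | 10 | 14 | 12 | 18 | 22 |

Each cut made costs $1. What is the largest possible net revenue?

25

Build net[k] bottom-up: net[k] = max over allowed piece i of (p[i] + net[k−i]) − 1 per cut.
net[1] = 2
net[2] = 5
net[3] = 6  (first piece 1, then net[2]=5)
net[4] = 9  (first piece 2, then net[2]=5)
net[5] = 13
net[6] = 14  (first piece 1, then net[5]=13)
net[7] = 17  (first piece 2, then net[5]=13)
net[8] = 18  (first piece 1, then net[7]=17)
net[9] = 21  (first piece 2, then net[7]=17)
net[10] = 25  (first piece 5, then net[5]=13)
One optimal plan: pieces 5 + 5 (1 cut) → $26 − $1 = $25.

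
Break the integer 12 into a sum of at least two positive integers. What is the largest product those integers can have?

81

Fill f[k] for k=2..12: at each k try every first piece i and multiply by the better of (k−i) uncut or f[k−i].
f[2] = 1*max(1,0) = 1*1 = 1
f[3] = 1*max(2,1) = 1*2 = 2
f[4] = 2*max(2,1) = 2*2 = 4
f[5] = 2*max(3,2) = 2*3 = 6
f[6] = 3*max(3,2) = 3*3 = 9
f[7] = 2*max(5,6) = 2*6 = 12
f[8] = 2*max(6,9) = 2*9 = 18
f[9] = 3*max(6,9) = 3*9 = 27
f[10] = 2*max(8,18) = 2*18 = 36
f[11] = 2*max(9,27) = 2*27 = 54
f[12] = 3*max(9,27) = 3*27 = 81
One optimal split: 3 + 3 + 3 + 3; product 3*3*3*3 = 81.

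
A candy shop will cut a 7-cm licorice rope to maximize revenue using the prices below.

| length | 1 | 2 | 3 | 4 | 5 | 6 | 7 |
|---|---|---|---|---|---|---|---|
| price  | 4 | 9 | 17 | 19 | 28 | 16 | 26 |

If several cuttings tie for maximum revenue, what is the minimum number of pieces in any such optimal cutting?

Consider every possible first cut. r[k] is the best of p[i]+r[k−i] over all sellable i≤k.
r[1] = 4
r[2] = max(4+4, 9+0) = 9
r[3] = max(4+9, 9+4, 17+0) = 17
r[4] = max(4+17, 9+9, 17+4, 19+0) = 21
r[5] = max(4+21, 9+17, 17+9, 19+4, 28+0) = 28
r[6] = max(4+28, 9+21, 17+17, 19+9, 28+4, 16+0) = 34
r[7] = max(4+34, 9+28, 17+21, …, 16+4, 26+0) = 38
Maximum revenue is ¢38.
Now minimize piece count subject to staying optimal: for each k, pieces[k] = 1 + min over i with p[i]+r[k−i]=r[k] of pieces[k−i].
pieces[4] = 2
pieces[5] = 1
pieces[6] = 2
pieces[7] = 3

3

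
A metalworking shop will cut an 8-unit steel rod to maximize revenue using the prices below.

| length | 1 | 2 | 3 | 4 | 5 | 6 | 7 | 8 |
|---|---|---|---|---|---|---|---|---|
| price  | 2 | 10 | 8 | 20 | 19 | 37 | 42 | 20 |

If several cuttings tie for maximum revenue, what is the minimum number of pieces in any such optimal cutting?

2

Build r[k] bottom-up: r[k] = max over allowed piece i of (p[i] + r[k−i]).
r[1] = 2
r[2] = max(2+2, 10+0) = 10
r[3] = max(2+10, 10+2, 8+0) = 12
r[4] = max(2+12, 10+10, 8+2, 20+0) = 20
r[5] = max(2+20, 10+12, 8+10, 20+2, 19+0) = 22
r[6] = max(2+22, 10+20, 8+12, 20+10, 19+2, 37+0) = 37
r[7] = max(2+37, 10+22, 8+20, …, 37+2, 42+0) = 42
r[8] = max(2+42, 10+37, 8+22, …, 42+2, 20+0) = 47
Maximum revenue is $47.
Now minimize piece count subject to staying optimal: for each k, pieces[k] = 1 + min over i with p[i]+r[k−i]=r[k] of pieces[k−i].
pieces[5] = 2
pieces[6] = 1
pieces[7] = 1
pieces[8] = 2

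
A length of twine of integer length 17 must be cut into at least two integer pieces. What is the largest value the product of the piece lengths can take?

486

Fill prod[k] for k=2..17: at each k try every first piece i and multiply by the better of (k−i) uncut or prod[k−i].
prod[2] = 1×max(1,0) = 1×1 = 1
prod[3] = 1×max(2,1) = 1×2 = 2
prod[4] = 2×max(2,1) = 2×2 = 4
prod[5] = 2×max(3,2) = 2×3 = 6
prod[6] = 3×max(3,2) = 3×3 = 9
prod[7] = 2×max(5,6) = 2×6 = 12
prod[8] = 2×max(6,9) = 2×9 = 18
prod[9] = 3×max(6,9) = 3×9 = 27
prod[10] = 2×max(8,18) = 2×18 = 36
prod[11] = 2×max(9,27) = 2×27 = 54
prod[12] = 3×max(9,27) = 3×27 = 81
prod[13] = 2×max(11,54) = 2×54 = 108
prod[14] = 2×max(12,81) = 2×81 = 162
prod[15] = 3×max(12,81) = 3×81 = 243
prod[16] = 2×max(14,162) = 2×162 = 324
prod[17] = 2×max(15,243) = 2×243 = 486
One optimal split: 3 + 3 + 3 + 3 + 3 + 2; product 3×3×3×3×3×2 = 486.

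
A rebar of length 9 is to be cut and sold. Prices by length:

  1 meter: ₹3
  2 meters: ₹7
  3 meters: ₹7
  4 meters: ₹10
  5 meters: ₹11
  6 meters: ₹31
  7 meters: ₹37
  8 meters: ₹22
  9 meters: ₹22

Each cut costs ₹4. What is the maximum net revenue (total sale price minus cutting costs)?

40

Consider every possible first cut. v[k] is the best of p[i]+v[k−i] over all sellable i≤k, charging 4 whenever i<k.
v[1] = 3
v[2] = max(3+3-4, 7+0) = 7
v[3] = max(3+7-4, 7+3-4, 7+0) = 7
v[4] = max(3+7-4, 7+7-4, 7+3-4, 10+0) = 10
v[5] = max(3+10-4, 7+7-4, 7+7-4, 10+3-4, 11+0) = 11
v[6] = max(3+11-4, 7+10-4, 7+7-4, 10+7-4, 11+3-4, 31+0) = 31
v[7] = max(3+31-4, 7+11-4, 7+10-4, …, 31+3-4, 37+0) = 37
v[8] = max(3+37-4, 7+31-4, 7+11-4, …, 37+3-4, 22+0) = 36
v[9] = max(3+36-4, 7+37-4, 7+31-4, …, 22+3-4, 22+0) = 40
One optimal plan: pieces 7 + 2 (1 cut) → ₹44 − ₹4 = ₹40.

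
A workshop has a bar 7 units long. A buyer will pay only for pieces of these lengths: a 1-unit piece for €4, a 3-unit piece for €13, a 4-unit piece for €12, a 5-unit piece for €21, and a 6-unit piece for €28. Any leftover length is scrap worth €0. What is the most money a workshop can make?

32

Build f[k] bottom-up: f[k] = max over allowed piece i of (p[i] + f[k−i]).
f[1] = 4
f[2] = 8  (first piece 1, then f[1]=4)
f[3] = 13
f[4] = 17  (first piece 1, then f[3]=13)
f[5] = 21  (first piece 1, then f[4]=17)
f[6] = 28
f[7] = 32  (first piece 1, then f[6]=28)
One optimal cutting: 6 + 1 → €32.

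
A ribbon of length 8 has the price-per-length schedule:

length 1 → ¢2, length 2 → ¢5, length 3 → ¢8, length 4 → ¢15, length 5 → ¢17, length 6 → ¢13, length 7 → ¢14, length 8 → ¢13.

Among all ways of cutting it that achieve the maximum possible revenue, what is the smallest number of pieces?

2

Let r[k] be the best obtainable value from length k. For each k, try every first piece i and keep the best of price[i] + r[k−i].
r[1] = 2
r[2] = 5
r[3] = 8
r[4] = 15
r[5] = 17  (first piece 1, then r[4]=15)
r[6] = 20  (first piece 2, then r[4]=15)
r[7] = 23  (first piece 3, then r[4]=15)
r[8] = 30  (first piece 4, then r[4]=15)
Maximum revenue is ¢30.
Now minimize piece count subject to staying optimal: for each k, pieces[k] = 1 + min over i with p[i]+r[k−i]=r[k] of pieces[k−i].
pieces[5] = 1
pieces[6] = 2
pieces[7] = 2
pieces[8] = 2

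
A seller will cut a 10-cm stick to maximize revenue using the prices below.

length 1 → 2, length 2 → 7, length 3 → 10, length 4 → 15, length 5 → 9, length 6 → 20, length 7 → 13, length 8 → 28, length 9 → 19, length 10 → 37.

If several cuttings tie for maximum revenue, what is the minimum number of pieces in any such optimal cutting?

1

Let r[k] be the best obtainable value from length k. For each k, try every first piece i and keep the best of price[i] + r[k−i].
r[1] = 2
r[2] = 7
r[3] = 10
r[4] = 15
r[5] = 17  (first piece 1, then r[4]=15)
r[6] = 22  (first piece 2, then r[4]=15)
r[7] = 25  (first piece 3, then r[4]=15)
r[8] = 30  (first piece 4, then r[4]=15)
r[9] = 32  (first piece 1, then r[8]=30)
r[10] = 37  (first piece 2, then r[8]=30)
Maximum revenue is 37.
Now minimize piece count subject to staying optimal: for each k, pieces[k] = 1 + min over i with p[i]+r[k−i]=r[k] of pieces[k−i].
pieces[7] = 2
pieces[8] = 2
pieces[9] = 3
pieces[10] = 1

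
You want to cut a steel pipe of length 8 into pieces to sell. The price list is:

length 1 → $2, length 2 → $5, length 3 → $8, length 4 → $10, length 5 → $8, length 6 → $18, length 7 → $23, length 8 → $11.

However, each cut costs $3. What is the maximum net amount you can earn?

Consider every possible first cut. net[k] is the best of p[i]+net[k−i] over all sellable i≤k, charging 3 whenever i<k.
net[1] = 2
net[2] = max(2+2-3, 5+0) = 5
net[3] = max(2+5-3, 5+2-3, 8+0) = 8
net[4] = max(2+8-3, 5+5-3, 8+2-3, 10+0) = 10
net[5] = max(2+10-3, 5+8-3, 8+5-3, 10+2-3, 8+0) = 10
net[6] = max(2+10-3, 5+10-3, 8+8-3, 10+5-3, 8+2-3, 18+0) = 18
net[7] = max(2+18-3, 5+10-3, 8+10-3, …, 18+2-3, 23+0) = 23
net[8] = max(2+23-3, 5+18-3, 8+10-3, …, 23+2-3, 11+0) = 22
One optimal plan: pieces 7 + 1 (1 cut) → $25 − $3 = $22.

22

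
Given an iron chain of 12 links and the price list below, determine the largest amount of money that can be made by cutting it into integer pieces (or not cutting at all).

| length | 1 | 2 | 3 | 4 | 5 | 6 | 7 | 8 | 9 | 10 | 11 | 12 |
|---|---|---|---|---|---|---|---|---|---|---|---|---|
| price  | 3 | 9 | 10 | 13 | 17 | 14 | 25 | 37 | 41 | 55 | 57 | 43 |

64

Consider every possible first cut. R[k] is the best of p[i]+R[k−i] over all sellable i≤k.
R[1] = 3
R[2] = max(3+3, 9+0) = 9
R[3] = max(3+9, 9+3, 10+0) = 12
R[4] = max(3+12, 9+9, 10+3, 13+0) = 18
R[5] = max(3+18, 9+12, 10+9, 13+3, 17+0) = 21
R[6] = max(3+21, 9+18, 10+12, 13+9, 17+3, 14+0) = 27
R[7] = max(3+27, 9+21, 10+18, …, 14+3, 25+0) = 30
R[8] = max(3+30, 9+27, 10+21, …, 25+3, 37+0) = 37
R[9] = max(3+37, 9+30, 10+27, …, 37+3, 41+0) = 41
R[10] = max(3+41, 9+37, 10+30, …, 41+3, 55+0) = 55
R[11] = max(3+55, 9+41, 10+37, …, 55+3, 57+0) = 58
R[12] = max(3+58, 9+55, 10+41, …, 57+3, 43+0) = 64
One optimal cutting: 10 + 2 → $55 + $9 = $64.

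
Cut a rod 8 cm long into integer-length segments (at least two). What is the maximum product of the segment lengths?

Let P[k] be the best product for length k (with at least one cut). For each first piece i, the rest contributes max(k−i, P[k−i]).
P[2] = 1×max(1,0) = 1×1 = 1
P[3] = max(1×2, 2×1) = 2
P[4] = max(1×3, 2×2, 3×1) = 4
P[5] = max(1×4, 2×3, 3×2, 4×1) = 6
P[6] = max(1×6, 2×4, 3×3, 4×2, 5×1) = 9
P[7] = max(1×9, 2×6, 3×4, 4×3, 5×2, 6×1) = 12
P[8] = max(1×12, 2×9, 3×6, …, 6×2, 7×1) = 18
One optimal split: 3 + 3 + 2; product 3×3×2 = 18.

18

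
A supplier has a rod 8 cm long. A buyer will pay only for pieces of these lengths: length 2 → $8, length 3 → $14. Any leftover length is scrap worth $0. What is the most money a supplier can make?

36

Let f[k] be the best obtainable value from length k. For each k, try every first piece i and keep the best of price[i] + f[k−i].
f[1] = 0
f[2] = 8
f[3] = max(8+0, 14+0) = 14
f[4] = max(8+8, 14+0) = 16
f[5] = max(8+14, 14+8) = 22
f[6] = max(8+16, 14+14) = 28
f[7] = max(8+22, 14+16) = 30
f[8] = max(8+28, 14+22) = 36
One optimal cutting: 3 + 3 + 2 → $36.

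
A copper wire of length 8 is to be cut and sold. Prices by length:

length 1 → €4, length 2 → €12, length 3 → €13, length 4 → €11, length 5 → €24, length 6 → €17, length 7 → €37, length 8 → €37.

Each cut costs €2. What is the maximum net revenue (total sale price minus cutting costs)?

42

Build net[k] bottom-up: net[k] = max over allowed piece i of (p[i] + net[k−i]) − 2 per cut.
net[1] = 4
net[2] = max(4+4-2, 12+0) = 12
net[3] = max(4+12-2, 12+4-2, 13+0) = 14
net[4] = max(4+14-2, 12+12-2, 13+4-2, 11+0) = 22
net[5] = max(4+22-2, 12+14-2, 13+12-2, 11+4-2, 24+0) = 24
net[6] = max(4+24-2, 12+22-2, 13+14-2, 11+12-2, 24+4-2, 17+0) = 32
net[7] = max(4+32-2, 12+24-2, 13+22-2, …, 17+4-2, 37+0) = 37
net[8] = max(4+37-2, 12+32-2, 13+24-2, …, 37+4-2, 37+0) = 42
One optimal plan: pieces 2 + 2 + 2 + 2 (3 cuts) → €48 − €6 = €42.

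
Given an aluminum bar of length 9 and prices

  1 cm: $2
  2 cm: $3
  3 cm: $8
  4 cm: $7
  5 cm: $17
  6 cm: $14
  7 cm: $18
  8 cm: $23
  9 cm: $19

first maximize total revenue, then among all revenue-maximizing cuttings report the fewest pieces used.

Build r[k] bottom-up: r[k] = max over allowed piece i of (p[i] + r[k−i]).
r[1] = 2
r[2] = 4  (first piece 1, then r[1]=2)
r[3] = 8
r[4] = 10  (first piece 1, then r[3]=8)
r[5] = 17
r[6] = 19  (first piece 1, then r[5]=17)
r[7] = 21  (first piece 1, then r[6]=19)
r[8] = 25  (first piece 3, then r[5]=17)
r[9] = 27  (first piece 1, then r[8]=25)
Maximum revenue is $27.
Now minimize piece count subject to staying optimal: for each k, pieces[k] = 1 + min over i with p[i]+r[k−i]=r[k] of pieces[k−i].
pieces[6] = 2
pieces[7] = 3
pieces[8] = 2
pieces[9] = 3

3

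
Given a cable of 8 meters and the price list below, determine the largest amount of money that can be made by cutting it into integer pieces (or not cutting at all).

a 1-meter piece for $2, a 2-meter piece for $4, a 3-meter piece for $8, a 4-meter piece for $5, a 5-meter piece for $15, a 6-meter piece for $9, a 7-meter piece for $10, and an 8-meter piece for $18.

23

Consider every possible first cut. r[k] is the best of p[i]+r[k−i] over all sellable i≤k.
r[1] = 2
r[2] = 4  (first piece 1, then r[1]=2)
r[3] = 8
r[4] = 10  (first piece 1, then r[3]=8)
r[5] = 15
r[6] = 17  (first piece 1, then r[5]=15)
r[7] = 19  (first piece 1, then r[6]=17)
r[8] = 23  (first piece 3, then r[5]=15)
One optimal cutting: 5 + 3 → $15 + $8 = $23.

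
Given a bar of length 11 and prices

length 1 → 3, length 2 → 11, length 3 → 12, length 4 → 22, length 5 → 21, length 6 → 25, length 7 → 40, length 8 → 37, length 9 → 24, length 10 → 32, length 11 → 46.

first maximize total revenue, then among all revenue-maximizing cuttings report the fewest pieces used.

Consider every possible first cut. r[k] is the best of p[i]+r[k−i] over all sellable i≤k.
r[1] = 3
r[2] = max(3+3, 11+0) = 11
r[3] = max(3+11, 11+3, 12+0) = 14
r[4] = max(3+14, 11+11, 12+3, 22+0) = 22
r[5] = max(3+22, 11+14, 12+11, 22+3, 21+0) = 25
r[6] = max(3+25, 11+22, 12+14, 22+11, 21+3, 25+0) = 33
r[7] = max(3+33, 11+25, 12+22, …, 25+3, 40+0) = 40
r[8] = max(3+40, 11+33, 12+25, …, 40+3, 37+0) = 44
r[9] = max(3+44, 11+40, 12+33, …, 37+3, 24+0) = 51
r[10] = max(3+51, 11+44, 12+40, …, 24+3, 32+0) = 55
r[11] = max(3+55, 11+51, 12+44, …, 32+3, 46+0) = 62
Maximum revenue is 62.
Now minimize piece count subject to staying optimal: for each k, pieces[k] = 1 + min over i with p[i]+r[k−i]=r[k] of pieces[k−i].
pieces[8] = 2
pieces[9] = 2
pieces[10] = 3
pieces[11] = 2

2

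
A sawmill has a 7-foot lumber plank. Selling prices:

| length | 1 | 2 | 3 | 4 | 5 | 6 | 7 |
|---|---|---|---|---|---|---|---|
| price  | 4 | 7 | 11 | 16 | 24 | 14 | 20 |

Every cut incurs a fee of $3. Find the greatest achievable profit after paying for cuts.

Let r[k] be the best obtainable value from length k. For each k, try every first piece i and keep the best of price[i] + r[k−i] minus the 3 cut fee when i<k.
r[1] = 4
r[2] = 7
r[3] = 11
r[4] = 16
r[5] = 24
r[6] = 25  (first piece 1, then r[5]=24)
r[7] = 28  (first piece 2, then r[5]=24)
One optimal plan: pieces 5 + 2 (1 cut) → $31 − $3 = $28.

28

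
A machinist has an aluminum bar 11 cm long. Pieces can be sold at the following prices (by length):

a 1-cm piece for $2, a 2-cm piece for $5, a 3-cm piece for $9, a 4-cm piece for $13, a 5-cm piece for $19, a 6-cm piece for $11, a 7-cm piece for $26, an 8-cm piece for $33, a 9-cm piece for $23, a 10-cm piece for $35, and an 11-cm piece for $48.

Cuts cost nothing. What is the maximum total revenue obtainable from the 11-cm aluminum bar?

48

Let R[k] be the best obtainable value from length k. For each k, try every first piece i and keep the best of price[i] + R[k−i].
R[1] = 2
R[2] = 5
R[3] = 9
R[4] = 13
R[5] = 19
R[6] = 21  (first piece 1, then R[5]=19)
R[7] = 26
R[8] = 33
R[9] = 35  (first piece 1, then R[8]=33)
R[10] = 38  (first piece 2, then R[8]=33)
R[11] = 48
Best is to sell the whole 11-cm piece uncut for $48.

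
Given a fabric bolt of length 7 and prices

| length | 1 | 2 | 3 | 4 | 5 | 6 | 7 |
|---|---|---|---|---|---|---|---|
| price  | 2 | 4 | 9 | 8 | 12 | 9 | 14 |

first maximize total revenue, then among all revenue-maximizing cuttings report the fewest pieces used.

Let r[k] be the best obtainable value from length k. For each k, try every first piece i and keep the best of price[i] + r[k−i].
r[1] = 2
r[2] = max(2+2, 4+0) = 4
r[3] = max(2+4, 4+2, 9+0) = 9
r[4] = max(2+9, 4+4, 9+2, 8+0) = 11
r[5] = max(2+11, 4+9, 9+4, 8+2, 12+0) = 13
r[6] = max(2+13, 4+11, 9+9, 8+4, 12+2, 9+0) = 18
r[7] = max(2+18, 4+13, 9+11, …, 9+2, 14+0) = 20
Maximum revenue is $20.
Now minimize piece count subject to staying optimal: for each k, pieces[k] = 1 + min over i with p[i]+r[k−i]=r[k] of pieces[k−i].
pieces[4] = 2
pieces[5] = 2
pieces[6] = 2
pieces[7] = 3

3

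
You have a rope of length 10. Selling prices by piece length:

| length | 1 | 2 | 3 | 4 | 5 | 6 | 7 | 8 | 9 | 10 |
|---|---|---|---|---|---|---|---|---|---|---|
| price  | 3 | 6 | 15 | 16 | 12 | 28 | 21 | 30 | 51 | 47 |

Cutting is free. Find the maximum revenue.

54

Build R[k] bottom-up: R[k] = max over allowed piece i of (p[i] + R[k−i]).
R[1] = 3
R[2] = max(3+3, 6+0) = 6
R[3] = max(3+6, 6+3, 15+0) = 15
R[4] = max(3+15, 6+6, 15+3, 16+0) = 18
R[5] = max(3+18, 6+15, 15+6, 16+3, 12+0) = 21
R[6] = max(3+21, 6+18, 15+15, 16+6, 12+3, 28+0) = 30
R[7] = max(3+30, 6+21, 15+18, …, 28+3, 21+0) = 33
R[8] = max(3+33, 6+30, 15+21, …, 21+3, 30+0) = 36
R[9] = max(3+36, 6+33, 15+30, …, 30+3, 51+0) = 51
R[10] = max(3+51, 6+36, 15+33, …, 51+3, 47+0) = 54
One optimal cutting: 9 + 1 → €51 + €3 = €54.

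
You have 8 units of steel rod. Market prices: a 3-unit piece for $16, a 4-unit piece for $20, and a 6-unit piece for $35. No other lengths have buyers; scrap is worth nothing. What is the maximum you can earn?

Consider every possible first cut. best[k] is the best of p[i]+best[k−i] over all sellable i≤k.
best[1] = 0
best[2] = 0
best[3] = 16
best[4] = 20
best[5] = 20
best[6] = 35
best[7] = 36  (first piece 3, then best[4]=20)
best[8] = 40  (first piece 4, then best[4]=20)
One optimal cutting: 4 + 4 → $40.

40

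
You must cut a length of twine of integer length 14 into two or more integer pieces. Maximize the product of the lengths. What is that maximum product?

162

Define g[k] = max over 1≤i<k of i · max(k−i, g[k−i]); the inner max lets the remainder stay uncut if that's better.
g[2] = 1*max(1,0) = 1*1 = 1
g[3] = 1*max(2,1) = 1*2 = 2
g[4] = 2*max(2,1) = 2*2 = 4
g[5] = 2*max(3,2) = 2*3 = 6
g[6] = 3*max(3,2) = 3*3 = 9
g[7] = 2*max(5,6) = 2*6 = 12
g[8] = 2*max(6,9) = 2*9 = 18
g[9] = 3*max(6,9) = 3*9 = 27
g[10] = 2*max(8,18) = 2*18 = 36
g[11] = 2*max(9,27) = 2*27 = 54
g[12] = 3*max(9,27) = 3*27 = 81
g[13] = 2*max(11,54) = 2*54 = 108
g[14] = 2*max(12,81) = 2*81 = 162
One optimal split: 3 + 3 + 3 + 3 + 2; product 3*3*3*3*2 = 162.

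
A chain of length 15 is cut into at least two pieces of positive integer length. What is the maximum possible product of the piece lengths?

243

Let prod[k] be the best product for length k (with at least one cut). For each first piece i, the rest contributes max(k−i, prod[k−i]).
prod[2] = 1·max(1,0) = 1·1 = 1
prod[3] = 1·max(2,1) = 1·2 = 2
prod[4] = 2·max(2,1) = 2·2 = 4
prod[5] = 2·max(3,2) = 2·3 = 6
prod[6] = 3·max(3,2) = 3·3 = 9
prod[7] = 2·max(5,6) = 2·6 = 12
prod[8] = 2·max(6,9) = 2·9 = 18
prod[9] = 3·max(6,9) = 3·9 = 27
prod[10] = 2·max(8,18) = 2·18 = 36
prod[11] = 2·max(9,27) = 2·27 = 54
prod[12] = 3·max(9,27) = 3·27 = 81
prod[13] = 2·max(11,54) = 2·54 = 108
prod[14] = 2·max(12,81) = 2·81 = 162
prod[15] = 3·max(12,81) = 3·81 = 243
One optimal split: 3 + 3 + 3 + 3 + 3; product 3·3·3·3·3 = 243.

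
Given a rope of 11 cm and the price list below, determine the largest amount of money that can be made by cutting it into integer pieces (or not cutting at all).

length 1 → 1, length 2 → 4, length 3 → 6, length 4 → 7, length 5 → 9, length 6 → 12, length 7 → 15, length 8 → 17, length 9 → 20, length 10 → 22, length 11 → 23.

24

Build v[k] bottom-up: v[k] = max over allowed piece i of (p[i] + v[k−i]).
v[1] = 1
v[2] = max(1+1, 4+0) = 4
v[3] = max(1+4, 4+1, 6+0) = 6
v[4] = max(1+6, 4+4, 6+1, 7+0) = 8
v[5] = max(1+8, 4+6, 6+4, 7+1, 9+0) = 10
v[6] = max(1+10, 4+8, 6+6, 7+4, 9+1, 12+0) = 12
v[7] = max(1+12, 4+10, 6+8, …, 12+1, 15+0) = 15
v[8] = max(1+15, 4+12, 6+10, …, 15+1, 17+0) = 17
v[9] = max(1+17, 4+15, 6+12, …, 17+1, 20+0) = 20
v[10] = max(1+20, 4+17, 6+15, …, 20+1, 22+0) = 22
v[11] = max(1+22, 4+20, 6+17, …, 22+1, 23+0) = 24
One optimal cutting: 9 + 2 → 20 + 4 = 24.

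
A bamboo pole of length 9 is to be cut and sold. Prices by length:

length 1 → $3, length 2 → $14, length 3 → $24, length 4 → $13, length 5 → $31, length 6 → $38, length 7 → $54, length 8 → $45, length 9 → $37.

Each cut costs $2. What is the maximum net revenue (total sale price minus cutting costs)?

68

Let r[k] be the best obtainable value from length k. For each k, try every first piece i and keep the best of price[i] + r[k−i] minus the 2 cut fee when i<k.
r[1] = 3
r[2] = 14
r[3] = 24
r[4] = 26  (first piece 2, then r[2]=14)
r[5] = 36  (first piece 2, then r[3]=24)
r[6] = 46  (first piece 3, then r[3]=24)
r[7] = 54
r[8] = 58  (first piece 2, then r[6]=46)
r[9] = 68  (first piece 3, then r[6]=46)
One optimal plan: pieces 3 + 3 + 3 (2 cuts) → $72 − $4 = $68.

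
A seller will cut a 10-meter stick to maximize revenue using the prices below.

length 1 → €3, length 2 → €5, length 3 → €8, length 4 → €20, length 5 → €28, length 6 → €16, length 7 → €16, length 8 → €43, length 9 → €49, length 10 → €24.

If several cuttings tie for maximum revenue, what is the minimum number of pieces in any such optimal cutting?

Build r[k] bottom-up: r[k] = max over allowed piece i of (p[i] + r[k−i]).
r[1] = 3
r[2] = 6  (first piece 1, then r[1]=3)
r[3] = 9  (first piece 1, then r[2]=6)
r[4] = 20
r[5] = 28
r[6] = 31  (first piece 1, then r[5]=28)
r[7] = 34  (first piece 1, then r[6]=31)
r[8] = 43
r[9] = 49
r[10] = 56  (first piece 5, then r[5]=28)
Maximum revenue is €56.
Now minimize piece count subject to staying optimal: for each k, pieces[k] = 1 + min over i with p[i]+r[k−i]=r[k] of pieces[k−i].
pieces[7] = 3
pieces[8] = 1
pieces[9] = 1
pieces[10] = 2

2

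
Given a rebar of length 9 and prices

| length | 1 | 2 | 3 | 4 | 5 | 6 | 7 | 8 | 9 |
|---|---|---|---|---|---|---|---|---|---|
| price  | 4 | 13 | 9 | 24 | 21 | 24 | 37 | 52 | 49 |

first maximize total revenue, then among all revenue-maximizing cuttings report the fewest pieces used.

Build r[k] bottom-up: r[k] = max over allowed piece i of (p[i] + r[k−i]).
r[1] = 4
r[2] = max(4+4, 13+0) = 13
r[3] = max(4+13, 13+4, 9+0) = 17
r[4] = max(4+17, 13+13, 9+4, 24+0) = 26
r[5] = max(4+26, 13+17, 9+13, 24+4, 21+0) = 30
r[6] = max(4+30, 13+26, 9+17, 24+13, 21+4, 24+0) = 39
r[7] = max(4+39, 13+30, 9+26, …, 24+4, 37+0) = 43
r[8] = max(4+43, 13+39, 9+30, …, 37+4, 52+0) = 52
r[9] = max(4+52, 13+43, 9+39, …, 52+4, 49+0) = 56
Maximum revenue is ₹56.
Now minimize piece count subject to staying optimal: for each k, pieces[k] = 1 + min over i with p[i]+r[k−i]=r[k] of pieces[k−i].
pieces[6] = 3
pieces[7] = 4
pieces[8] = 1
pieces[9] = 2

2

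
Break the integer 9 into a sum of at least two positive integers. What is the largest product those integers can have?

Fill m[k] for k=2..9: at each k try every first piece i and multiply by the better of (k−i) uncut or m[k−i].
m[2] = 1*max(1,0) = 1*1 = 1
m[3] = max(1*2, 2*1) = 2
m[4] = max(1*3, 2*2, 3*1) = 4
m[5] = max(1*4, 2*3, 3*2, 4*1) = 6
m[6] = max(1*6, 2*4, 3*3, 4*2, 5*1) = 9
m[7] = max(1*9, 2*6, 3*4, 4*3, 5*2, 6*1) = 12
m[8] = max(1*12, 2*9, 3*6, …, 6*2, 7*1) = 18
m[9] = max(1*18, 2*12, 3*9, …, 7*2, 8*1) = 27
One optimal split: 3 + 3 + 3; product 3*3*3 = 27.

27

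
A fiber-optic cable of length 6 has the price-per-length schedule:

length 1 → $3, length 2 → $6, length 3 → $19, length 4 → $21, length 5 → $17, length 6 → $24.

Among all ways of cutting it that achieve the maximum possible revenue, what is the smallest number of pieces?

2

Consider every possible first cut. r[k] is the best of p[i]+r[k−i] over all sellable i≤k.
r[1] = 3
r[2] = 6  (first piece 1, then r[1]=3)
r[3] = 19
r[4] = 22  (first piece 1, then r[3]=19)
r[5] = 25  (first piece 1, then r[4]=22)
r[6] = 38  (first piece 3, then r[3]=19)
Maximum revenue is $38.
Now minimize piece count subject to staying optimal: for each k, pieces[k] = 1 + min over i with p[i]+r[k−i]=r[k] of pieces[k−i].
pieces[3] = 1
pieces[4] = 2
pieces[5] = 2
pieces[6] = 2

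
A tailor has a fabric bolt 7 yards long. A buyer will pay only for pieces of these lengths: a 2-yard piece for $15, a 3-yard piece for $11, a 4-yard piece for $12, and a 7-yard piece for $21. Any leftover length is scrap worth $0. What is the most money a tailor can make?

Let f[k] be the best obtainable value from length k. For each k, try every first piece i and keep the best of price[i] + f[k−i].
f[1] = 0
f[2] = 15
f[3] = max(15+0, 11+0) = 15
f[4] = max(15+15, 11+0, 12+0) = 30
f[5] = max(15+15, 11+15, 12+0) = 30
f[6] = max(15+30, 11+15, 12+15) = 45
f[7] = max(15+30, 11+30, 12+15, 21+0) = 45
One optimal cutting: pieces 2 + 2 + 2 with 1 yard of scrap → $45.

45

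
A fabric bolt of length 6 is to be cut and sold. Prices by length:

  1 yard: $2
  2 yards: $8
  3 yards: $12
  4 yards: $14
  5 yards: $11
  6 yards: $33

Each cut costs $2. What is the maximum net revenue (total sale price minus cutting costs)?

Build net[k] bottom-up: net[k] = max over allowed piece i of (p[i] + net[k−i]) − 2 per cut.
net[1] = 2
net[2] = max(2+2-2, 8+0) = 8
net[3] = max(2+8-2, 8+2-2, 12+0) = 12
net[4] = max(2+12-2, 8+8-2, 12+2-2, 14+0) = 14
net[5] = max(2+14-2, 8+12-2, 12+8-2, 14+2-2, 11+0) = 18
net[6] = max(2+18-2, 8+14-2, 12+12-2, 14+8-2, 11+2-2, 33+0) = 33
Best is to make no cuts and sell whole for $33.

33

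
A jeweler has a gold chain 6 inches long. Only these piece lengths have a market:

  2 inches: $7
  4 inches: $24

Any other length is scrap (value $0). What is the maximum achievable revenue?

Let best[k] be the best obtainable value from length k. For each k, try every first piece i and keep the best of price[i] + best[k−i].
best[1] = 0
best[2] = 7
best[3] = 7
best[4] = max(7+7, 24+0) = 24
best[5] = max(7+7, 24+0) = 24
best[6] = max(7+24, 24+7) = 31
One optimal cutting: 4 + 2 → $31.

31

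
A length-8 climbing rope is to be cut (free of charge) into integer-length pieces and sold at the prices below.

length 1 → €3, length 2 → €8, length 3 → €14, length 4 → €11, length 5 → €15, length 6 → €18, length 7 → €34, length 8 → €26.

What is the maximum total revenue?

37

Let R[k] be the best obtainable value from length k. For each k, try every first piece i and keep the best of price[i] + R[k−i].
R[1] = 3
R[2] = max(3+3, 8+0) = 8
R[3] = max(3+8, 8+3, 14+0) = 14
R[4] = max(3+14, 8+8, 14+3, 11+0) = 17
R[5] = max(3+17, 8+14, 14+8, 11+3, 15+0) = 22
R[6] = max(3+22, 8+17, 14+14, 11+8, 15+3, 18+0) = 28
R[7] = max(3+28, 8+22, 14+17, …, 18+3, 34+0) = 34
R[8] = max(3+34, 8+28, 14+22, …, 34+3, 26+0) = 37
One optimal cutting: 7 + 1 → €34 + €3 = €37.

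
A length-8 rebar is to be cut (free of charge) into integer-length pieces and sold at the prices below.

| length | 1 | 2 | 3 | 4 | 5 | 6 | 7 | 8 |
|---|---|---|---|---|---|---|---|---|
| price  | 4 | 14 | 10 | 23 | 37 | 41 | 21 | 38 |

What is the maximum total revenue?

Build R[k] bottom-up: R[k] = max over allowed piece i of (p[i] + R[k−i]).
R[1] = 4
R[2] = 14
R[3] = 18  (first piece 1, then R[2]=14)
R[4] = 28  (first piece 2, then R[2]=14)
R[5] = 37
R[6] = 42  (first piece 2, then R[4]=28)
R[7] = 51  (first piece 2, then R[5]=37)
R[8] = 56  (first piece 2, then R[6]=42)
One optimal cutting: 2 + 2 + 2 + 2 → ₹14 + ₹14 + ₹14 + ₹14 = ₹56.

56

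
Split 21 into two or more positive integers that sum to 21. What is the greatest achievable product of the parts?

2187

Fill f[k] for k=2..21: at each k try every first piece i and multiply by the better of (k−i) uncut or f[k−i].
f[2] = 1·max(1,0) = 1·1 = 1
f[3] = max(1·2, 2·1) = 2
f[4] = max(1·3, 2·2, 3·1) = 4
f[5] = max(1·4, 2·3, 3·2, 4·1) = 6
f[6] = max(1·6, 2·4, 3·3, 4·2, 5·1) = 9
f[7] = max(1·9, 2·6, 3·4, 4·3, 5·2, 6·1) = 12
f[8] = max(1·12, 2·9, 3·6, …, 6·2, 7·1) = 18
f[9] = max(1·18, 2·12, 3·9, …, 7·2, 8·1) = 27
f[10] = max(1·27, 2·18, 3·12, …, 8·2, 9·1) = 36
f[11] = max(1·36, 2·27, 3·18, …, 9·2, 10·1) = 54
f[12] = max(1·54, 2·36, 3·27, …, 10·2, 11·1) = 81
f[13] = max(1·81, 2·54, 3·36, …, 11·2, 12·1) = 108
f[14] = max(1·108, 2·81, 3·54, …, 12·2, 13·1) = 162
f[15] = max(1·162, 2·108, 3·81, …, 13·2, 14·1) = 243
f[16] = max(1·243, 2·162, 3·108, …, 14·2, 15·1) = 324
f[17] = max(1·324, 2·243, 3·162, …, 15·2, 16·1) = 486
f[18] = max(1·486, 2·324, 3·243, …, 16·2, 17·1) = 729
f[19] = max(1·729, 2·486, 3·324, …, 17·2, 18·1) = 972
f[20] = max(1·972, 2·729, 3·486, …, 18·2, 19·1) = 1458
f[21] = max(1·1458, 2·972, 3·729, …, 19·2, 20·1) = 2187
One optimal split: 3 + 3 + 3 + 3 + 3 + 3 + 3; product 3·3·3·3·3·3·3 = 2187.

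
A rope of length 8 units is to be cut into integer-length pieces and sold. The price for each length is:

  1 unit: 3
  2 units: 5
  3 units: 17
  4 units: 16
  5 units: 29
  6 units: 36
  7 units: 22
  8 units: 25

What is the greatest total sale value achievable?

46

Consider every possible first cut. R[k] is the best of p[i]+R[k−i] over all sellable i≤k.
R[1] = 3
R[2] = max(3+3, 5+0) = 6
R[3] = max(3+6, 5+3, 17+0) = 17
R[4] = max(3+17, 5+6, 17+3, 16+0) = 20
R[5] = max(3+20, 5+17, 17+6, 16+3, 29+0) = 29
R[6] = max(3+29, 5+20, 17+17, 16+6, 29+3, 36+0) = 36
R[7] = max(3+36, 5+29, 17+20, …, 36+3, 22+0) = 39
R[8] = max(3+39, 5+36, 17+29, …, 22+3, 25+0) = 46
One optimal cutting: 5 + 3 → 29 + 17 = 46.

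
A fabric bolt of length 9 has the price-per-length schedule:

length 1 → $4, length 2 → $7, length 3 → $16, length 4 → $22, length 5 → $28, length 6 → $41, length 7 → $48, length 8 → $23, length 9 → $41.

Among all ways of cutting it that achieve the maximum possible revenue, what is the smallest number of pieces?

Consider every possible first cut. r[k] is the best of p[i]+r[k−i] over all sellable i≤k.
r[1] = 4
r[2] = max(4+4, 7+0) = 8
r[3] = max(4+8, 7+4, 16+0) = 16
r[4] = max(4+16, 7+8, 16+4, 22+0) = 22
r[5] = max(4+22, 7+16, 16+8, 22+4, 28+0) = 28
r[6] = max(4+28, 7+22, 16+16, 22+8, 28+4, 41+0) = 41
r[7] = max(4+41, 7+28, 16+22, …, 41+4, 48+0) = 48
r[8] = max(4+48, 7+41, 16+28, …, 48+4, 23+0) = 52
r[9] = max(4+52, 7+48, 16+41, …, 23+4, 41+0) = 57
Maximum revenue is $57.
Now minimize piece count subject to staying optimal: for each k, pieces[k] = 1 + min over i with p[i]+r[k−i]=r[k] of pieces[k−i].
pieces[6] = 1
pieces[7] = 1
pieces[8] = 2
pieces[9] = 2

2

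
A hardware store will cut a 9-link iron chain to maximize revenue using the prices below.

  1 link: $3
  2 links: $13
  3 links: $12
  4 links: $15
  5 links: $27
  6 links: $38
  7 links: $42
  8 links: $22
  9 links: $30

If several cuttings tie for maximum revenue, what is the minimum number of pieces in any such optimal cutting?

2

Consider every possible first cut. r[k] is the best of p[i]+r[k−i] over all sellable i≤k.
r[1] = 3
r[2] = max(3+3, 13+0) = 13
r[3] = max(3+13, 13+3, 12+0) = 16
r[4] = max(3+16, 13+13, 12+3, 15+0) = 26
r[5] = max(3+26, 13+16, 12+13, 15+3, 27+0) = 29
r[6] = max(3+29, 13+26, 12+16, 15+13, 27+3, 38+0) = 39
r[7] = max(3+39, 13+29, 12+26, …, 38+3, 42+0) = 42
r[8] = max(3+42, 13+39, 12+29, …, 42+3, 22+0) = 52
r[9] = max(3+52, 13+42, 12+39, …, 22+3, 30+0) = 55
Maximum revenue is $55.
Now minimize piece count subject to staying optimal: for each k, pieces[k] = 1 + min over i with p[i]+r[k−i]=r[k] of pieces[k−i].
pieces[6] = 3
pieces[7] = 1
pieces[8] = 4
pieces[9] = 2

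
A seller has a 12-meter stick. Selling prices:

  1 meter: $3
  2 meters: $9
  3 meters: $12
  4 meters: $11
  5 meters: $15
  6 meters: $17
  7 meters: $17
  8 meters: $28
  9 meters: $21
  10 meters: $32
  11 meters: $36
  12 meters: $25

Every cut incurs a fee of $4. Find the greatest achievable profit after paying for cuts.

Let v[k] be the best obtainable value from length k. For each k, try every first piece i and keep the best of price[i] + v[k−i] minus the 4 cut fee when i<k.
v[1] = 3
v[2] = max(3+3-4, 9+0) = 9
v[3] = max(3+9-4, 9+3-4, 12+0) = 12
v[4] = max(3+12-4, 9+9-4, 12+3-4, 11+0) = 14
v[5] = max(3+14-4, 9+12-4, 12+9-4, 11+3-4, 15+0) = 17
v[6] = max(3+17-4, 9+14-4, 12+12-4, 11+9-4, 15+3-4, 17+0) = 20
v[7] = max(3+20-4, 9+17-4, 12+14-4, …, 17+3-4, 17+0) = 22
v[8] = max(3+22-4, 9+20-4, 12+17-4, …, 17+3-4, 28+0) = 28
v[9] = max(3+28-4, 9+22-4, 12+20-4, …, 28+3-4, 21+0) = 28
v[10] = max(3+28-4, 9+28-4, 12+22-4, …, 21+3-4, 32+0) = 33
v[11] = max(3+33-4, 9+28-4, 12+28-4, …, 32+3-4, 36+0) = 36
v[12] = max(3+36-4, 9+33-4, 12+28-4, …, 36+3-4, 25+0) = 38
One optimal plan: pieces 8 + 2 + 2 (2 cuts) → $46 − $8 = $38.

38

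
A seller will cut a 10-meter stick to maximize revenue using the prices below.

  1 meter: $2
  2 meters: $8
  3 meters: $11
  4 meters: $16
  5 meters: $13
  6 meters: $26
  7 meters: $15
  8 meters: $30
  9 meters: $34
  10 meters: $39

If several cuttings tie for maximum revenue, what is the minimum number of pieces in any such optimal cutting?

Consider every possible first cut. r[k] is the best of p[i]+r[k−i] over all sellable i≤k.
r[1] = 2
r[2] = max(2+2, 8+0) = 8
r[3] = max(2+8, 8+2, 11+0) = 11
r[4] = max(2+11, 8+8, 11+2, 16+0) = 16
r[5] = max(2+16, 8+11, 11+8, 16+2, 13+0) = 19
r[6] = max(2+19, 8+16, 11+11, 16+8, 13+2, 26+0) = 26
r[7] = max(2+26, 8+19, 11+16, …, 26+2, 15+0) = 28
r[8] = max(2+28, 8+26, 11+19, …, 15+2, 30+0) = 34
r[9] = max(2+34, 8+28, 11+26, …, 30+2, 34+0) = 37
r[10] = max(2+37, 8+34, 11+28, …, 34+2, 39+0) = 42
Maximum revenue is $42.
Now minimize piece count subject to staying optimal: for each k, pieces[k] = 1 + min over i with p[i]+r[k−i]=r[k] of pieces[k−i].
pieces[7] = 2
pieces[8] = 2
pieces[9] = 2
pieces[10] = 2

2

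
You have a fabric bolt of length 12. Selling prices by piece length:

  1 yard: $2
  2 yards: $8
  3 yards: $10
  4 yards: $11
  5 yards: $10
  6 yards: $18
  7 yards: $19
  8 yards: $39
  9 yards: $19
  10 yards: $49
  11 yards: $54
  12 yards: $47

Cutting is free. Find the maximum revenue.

57

Consider every possible first cut. R[k] is the best of p[i]+R[k−i] over all sellable i≤k.
R[1] = 2
R[2] = max(2+2, 8+0) = 8
R[3] = max(2+8, 8+2, 10+0) = 10
R[4] = max(2+10, 8+8, 10+2, 11+0) = 16
R[5] = max(2+16, 8+10, 10+8, 11+2, 10+0) = 18
R[6] = max(2+18, 8+16, 10+10, 11+8, 10+2, 18+0) = 24
R[7] = max(2+24, 8+18, 10+16, …, 18+2, 19+0) = 26
R[8] = max(2+26, 8+24, 10+18, …, 19+2, 39+0) = 39
R[9] = max(2+39, 8+26, 10+24, …, 39+2, 19+0) = 41
R[10] = max(2+41, 8+39, 10+26, …, 19+2, 49+0) = 49
R[11] = max(2+49, 8+41, 10+39, …, 49+2, 54+0) = 54
R[12] = max(2+54, 8+49, 10+41, …, 54+2, 47+0) = 57
One optimal cutting: 10 + 2 → $49 + $8 = $57.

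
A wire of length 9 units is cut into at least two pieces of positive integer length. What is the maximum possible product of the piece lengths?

27

Fill m[k] for k=2..9: at each k try every first piece i and multiply by the better of (k−i) uncut or m[k−i].
m[2] = 1*max(1,0) = 1*1 = 1
m[3] = max(1*2, 2*1) = 2
m[4] = max(1*3, 2*2, 3*1) = 4
m[5] = max(1*4, 2*3, 3*2, 4*1) = 6
m[6] = max(1*6, 2*4, 3*3, 4*2, 5*1) = 9
m[7] = max(1*9, 2*6, 3*4, 4*3, 5*2, 6*1) = 12
m[8] = max(1*12, 2*9, 3*6, …, 6*2, 7*1) = 18
m[9] = max(1*18, 2*12, 3*9, …, 7*2, 8*1) = 27
One optimal split: 3 + 3 + 3; product 3*3*3 = 27.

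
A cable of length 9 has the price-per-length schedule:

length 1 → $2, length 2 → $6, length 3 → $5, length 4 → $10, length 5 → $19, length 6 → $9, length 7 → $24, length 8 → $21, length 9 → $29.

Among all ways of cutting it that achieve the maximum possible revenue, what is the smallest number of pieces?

Consider every possible first cut. r[k] is the best of p[i]+r[k−i] over all sellable i≤k.
r[1] = 2
r[2] = 6
r[3] = 8  (first piece 1, then r[2]=6)
r[4] = 12  (first piece 2, then r[2]=6)
r[5] = 19
r[6] = 21  (first piece 1, then r[5]=19)
r[7] = 25  (first piece 2, then r[5]=19)
r[8] = 27  (first piece 1, then r[7]=25)
r[9] = 31  (first piece 2, then r[7]=25)
Maximum revenue is $31.
Now minimize piece count subject to staying optimal: for each k, pieces[k] = 1 + min over i with p[i]+r[k−i]=r[k] of pieces[k−i].
pieces[6] = 2
pieces[7] = 2
pieces[8] = 3
pieces[9] = 3

3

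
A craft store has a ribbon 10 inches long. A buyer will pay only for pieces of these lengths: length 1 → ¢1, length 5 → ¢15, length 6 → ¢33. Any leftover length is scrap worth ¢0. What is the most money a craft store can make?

Let f[k] be the best obtainable value from length k. For each k, try every first piece i and keep the best of price[i] + f[k−i].
f[1] = 1
f[2] = 2  (first piece 1, then f[1]=1)
f[3] = 3  (first piece 1, then f[2]=2)
f[4] = 4  (first piece 1, then f[3]=3)
f[5] = max(1+4, 15+0) = 15
f[6] = max(1+15, 15+1, 33+0) = 33
f[7] = max(1+33, 15+2, 33+1) = 34
f[8] = max(1+34, 15+3, 33+2) = 35
f[9] = max(1+35, 15+4, 33+3) = 36
f[10] = max(1+36, 15+15, 33+4) = 37
One optimal cutting: 6 + 1 + 1 + 1 + 1 → ¢37.

37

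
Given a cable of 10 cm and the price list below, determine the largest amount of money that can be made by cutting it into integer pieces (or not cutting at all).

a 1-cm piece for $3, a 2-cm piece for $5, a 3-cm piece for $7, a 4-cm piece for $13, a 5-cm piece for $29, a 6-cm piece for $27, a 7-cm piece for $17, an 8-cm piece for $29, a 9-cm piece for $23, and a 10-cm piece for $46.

Consider every possible first cut. v[k] is the best of p[i]+v[k−i] over all sellable i≤k.
v[1] = 3
v[2] = 6  (first piece 1, then v[1]=3)
v[3] = 9  (first piece 1, then v[2]=6)
v[4] = 13
v[5] = 29
v[6] = 32  (first piece 1, then v[5]=29)
v[7] = 35  (first piece 1, then v[6]=32)
v[8] = 38  (first piece 1, then v[7]=35)
v[9] = 42  (first piece 4, then v[5]=29)
v[10] = 58  (first piece 5, then v[5]=29)
One optimal cutting: 5 + 5 → $29 + $29 = $58.

58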